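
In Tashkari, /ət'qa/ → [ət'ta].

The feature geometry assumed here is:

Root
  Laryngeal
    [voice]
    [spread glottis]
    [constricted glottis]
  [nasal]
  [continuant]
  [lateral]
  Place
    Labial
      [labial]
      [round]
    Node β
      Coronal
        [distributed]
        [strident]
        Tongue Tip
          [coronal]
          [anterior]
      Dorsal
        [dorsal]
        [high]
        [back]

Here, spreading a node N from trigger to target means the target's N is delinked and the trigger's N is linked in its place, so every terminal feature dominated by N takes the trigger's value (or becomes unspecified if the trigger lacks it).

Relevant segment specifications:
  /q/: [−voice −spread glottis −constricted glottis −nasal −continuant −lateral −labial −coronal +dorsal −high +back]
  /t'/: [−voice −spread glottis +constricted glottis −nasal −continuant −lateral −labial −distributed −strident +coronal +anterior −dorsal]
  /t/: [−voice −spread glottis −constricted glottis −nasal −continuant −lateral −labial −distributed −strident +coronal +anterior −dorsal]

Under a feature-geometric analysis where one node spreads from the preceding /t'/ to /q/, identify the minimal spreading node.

Node β

/q/ and [t] differ in [coronal], [anterior], [distributed], [strident], [dorsal], [high], [back]; every other specified feature is identical.
The smallest constituent containing every changed terminal is Node β — each of its daughters lacks at least one of the affected features.
If Node β spreads, every terminal under it takes /t'/'s value, producing [t] as observed.
[constricted glottis] stays as in /q/ although /t'/ differs there, so no node dominating it spread; among the remaining candidates Node β is the lowest that derives the output.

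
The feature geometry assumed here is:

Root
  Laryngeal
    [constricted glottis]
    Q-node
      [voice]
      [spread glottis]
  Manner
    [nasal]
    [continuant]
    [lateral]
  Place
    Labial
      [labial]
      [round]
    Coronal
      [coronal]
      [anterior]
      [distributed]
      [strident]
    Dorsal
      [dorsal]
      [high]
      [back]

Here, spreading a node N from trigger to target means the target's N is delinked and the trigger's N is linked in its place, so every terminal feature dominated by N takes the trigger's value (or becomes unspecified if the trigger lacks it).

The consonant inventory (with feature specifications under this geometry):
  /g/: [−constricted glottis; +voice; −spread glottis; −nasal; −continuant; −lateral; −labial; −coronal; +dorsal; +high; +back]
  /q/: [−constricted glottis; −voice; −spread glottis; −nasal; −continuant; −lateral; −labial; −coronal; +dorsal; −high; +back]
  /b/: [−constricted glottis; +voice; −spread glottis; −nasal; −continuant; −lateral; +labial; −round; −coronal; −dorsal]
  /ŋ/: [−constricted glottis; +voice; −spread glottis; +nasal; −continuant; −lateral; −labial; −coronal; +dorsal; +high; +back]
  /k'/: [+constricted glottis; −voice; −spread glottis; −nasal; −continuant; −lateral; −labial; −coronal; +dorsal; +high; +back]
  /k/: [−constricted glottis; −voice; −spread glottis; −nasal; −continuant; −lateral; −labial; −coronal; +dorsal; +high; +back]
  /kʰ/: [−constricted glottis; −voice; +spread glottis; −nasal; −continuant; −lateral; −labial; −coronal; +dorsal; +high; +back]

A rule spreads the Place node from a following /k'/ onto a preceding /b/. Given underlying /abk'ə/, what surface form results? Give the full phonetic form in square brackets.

[agk'ə]

Place immediately or transitively dominates [labial], [round], [coronal], [anterior], [distributed], [strident], [dorsal], [high], [back].
After delinking /b/'s Place and linking /k'/'s, the affected terminals become [−labial], [−coronal], [+dorsal], [+high], [+back]; [constricted glottis], [voice], [spread glottis], … (outside Place) are retained from /b/.
Among the inventory, only /g/ has exactly this specification, giving the surface form [agk'ə].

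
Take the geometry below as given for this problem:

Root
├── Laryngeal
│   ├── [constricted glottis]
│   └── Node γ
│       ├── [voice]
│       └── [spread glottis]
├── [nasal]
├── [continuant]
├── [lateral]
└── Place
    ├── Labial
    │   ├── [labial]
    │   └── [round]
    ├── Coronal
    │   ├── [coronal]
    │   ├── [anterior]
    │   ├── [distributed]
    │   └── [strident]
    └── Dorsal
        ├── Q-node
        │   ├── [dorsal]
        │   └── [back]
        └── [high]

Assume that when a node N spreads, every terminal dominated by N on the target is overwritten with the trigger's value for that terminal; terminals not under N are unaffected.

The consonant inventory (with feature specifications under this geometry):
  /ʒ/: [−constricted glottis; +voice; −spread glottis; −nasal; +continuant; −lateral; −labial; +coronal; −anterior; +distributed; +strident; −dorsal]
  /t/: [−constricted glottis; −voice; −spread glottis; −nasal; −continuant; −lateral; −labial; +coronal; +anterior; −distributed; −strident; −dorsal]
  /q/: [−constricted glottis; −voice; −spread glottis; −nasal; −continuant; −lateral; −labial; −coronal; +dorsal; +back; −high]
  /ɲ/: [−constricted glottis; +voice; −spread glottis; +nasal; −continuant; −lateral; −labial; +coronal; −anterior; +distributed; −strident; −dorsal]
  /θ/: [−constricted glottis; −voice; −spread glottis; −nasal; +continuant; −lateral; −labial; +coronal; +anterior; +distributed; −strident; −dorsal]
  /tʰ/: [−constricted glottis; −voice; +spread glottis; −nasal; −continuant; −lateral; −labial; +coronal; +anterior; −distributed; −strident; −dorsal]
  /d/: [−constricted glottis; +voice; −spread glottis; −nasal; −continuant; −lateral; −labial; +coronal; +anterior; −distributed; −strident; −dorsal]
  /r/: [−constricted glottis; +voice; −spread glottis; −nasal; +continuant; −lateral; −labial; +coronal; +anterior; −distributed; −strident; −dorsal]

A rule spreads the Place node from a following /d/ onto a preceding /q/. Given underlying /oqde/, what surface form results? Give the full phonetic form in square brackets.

The Place node dominates the terminals [labial], [round], [coronal], [anterior], [distributed], [strident], [dorsal], [back], [high].
Spreading Place from /d/ onto /q/ replaces those values with /d/'s: [−labial], [+coronal], [+anterior], [−distributed], [−strident], [−dorsal]. Features outside Place ([constricted glottis], [voice], [spread glottis], …) stay as in /q/.
The resulting bundle matches /t/ in the inventory; substituting it for /q/ gives [otde].

[otde]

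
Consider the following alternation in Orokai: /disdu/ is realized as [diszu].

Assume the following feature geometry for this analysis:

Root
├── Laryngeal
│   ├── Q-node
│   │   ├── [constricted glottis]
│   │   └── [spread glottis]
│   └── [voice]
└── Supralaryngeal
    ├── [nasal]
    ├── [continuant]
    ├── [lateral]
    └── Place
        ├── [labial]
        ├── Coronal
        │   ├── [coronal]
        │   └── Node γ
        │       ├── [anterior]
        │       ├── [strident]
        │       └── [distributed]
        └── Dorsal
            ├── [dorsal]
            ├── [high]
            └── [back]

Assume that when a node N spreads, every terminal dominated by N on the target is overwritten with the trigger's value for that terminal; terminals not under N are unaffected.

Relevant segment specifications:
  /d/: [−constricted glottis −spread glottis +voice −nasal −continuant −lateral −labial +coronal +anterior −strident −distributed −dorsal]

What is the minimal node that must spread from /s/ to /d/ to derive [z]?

The alternation /d/ → [z] changes [continuant], [strident] and nothing else.
These terminals are all dominated by Supralaryngeal, and no proper subconstituent of Supralaryngeal covers them all; Supralaryngeal is their lowest common ancestor.
Spreading Supralaryngeal from /s/ overwrites each of those terminals with /s/'s values, yielding exactly [z].
[voice] — on which /s/ differs from /d/ — is unchanged, so Root cannot have spread; the constituent is no larger than Supralaryngeal.

Supralaryngeal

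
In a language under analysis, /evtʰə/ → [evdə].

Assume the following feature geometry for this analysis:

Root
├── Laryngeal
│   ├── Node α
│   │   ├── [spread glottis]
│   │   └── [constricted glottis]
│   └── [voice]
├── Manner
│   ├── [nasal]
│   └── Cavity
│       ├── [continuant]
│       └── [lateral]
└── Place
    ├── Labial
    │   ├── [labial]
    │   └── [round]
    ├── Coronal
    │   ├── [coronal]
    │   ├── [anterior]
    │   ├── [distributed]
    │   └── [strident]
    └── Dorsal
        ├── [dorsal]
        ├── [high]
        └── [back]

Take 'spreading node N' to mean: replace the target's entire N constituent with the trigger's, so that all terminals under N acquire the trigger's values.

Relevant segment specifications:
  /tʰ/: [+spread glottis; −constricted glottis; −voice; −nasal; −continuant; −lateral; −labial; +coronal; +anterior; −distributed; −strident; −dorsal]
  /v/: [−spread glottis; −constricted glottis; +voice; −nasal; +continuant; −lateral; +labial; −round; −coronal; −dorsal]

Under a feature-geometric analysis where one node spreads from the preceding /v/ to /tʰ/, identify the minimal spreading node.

Feature comparison: [voice], [spread glottis] differ between /tʰ/ and [d]; the remaining terminals match.
In this geometry the lowest node dominating all of them is Laryngeal: every daughter of Laryngeal dominates only a proper subset, so no lower node suffices.
Delinking /tʰ/'s Laryngeal and associating /v/'s Laryngeal gives precisely the feature bundle of [d].
[continuant], [labial] — on which /v/ differs from /tʰ/ — are unchanged, so Root cannot have spread; the constituent is no larger than Laryngeal.

Laryngeal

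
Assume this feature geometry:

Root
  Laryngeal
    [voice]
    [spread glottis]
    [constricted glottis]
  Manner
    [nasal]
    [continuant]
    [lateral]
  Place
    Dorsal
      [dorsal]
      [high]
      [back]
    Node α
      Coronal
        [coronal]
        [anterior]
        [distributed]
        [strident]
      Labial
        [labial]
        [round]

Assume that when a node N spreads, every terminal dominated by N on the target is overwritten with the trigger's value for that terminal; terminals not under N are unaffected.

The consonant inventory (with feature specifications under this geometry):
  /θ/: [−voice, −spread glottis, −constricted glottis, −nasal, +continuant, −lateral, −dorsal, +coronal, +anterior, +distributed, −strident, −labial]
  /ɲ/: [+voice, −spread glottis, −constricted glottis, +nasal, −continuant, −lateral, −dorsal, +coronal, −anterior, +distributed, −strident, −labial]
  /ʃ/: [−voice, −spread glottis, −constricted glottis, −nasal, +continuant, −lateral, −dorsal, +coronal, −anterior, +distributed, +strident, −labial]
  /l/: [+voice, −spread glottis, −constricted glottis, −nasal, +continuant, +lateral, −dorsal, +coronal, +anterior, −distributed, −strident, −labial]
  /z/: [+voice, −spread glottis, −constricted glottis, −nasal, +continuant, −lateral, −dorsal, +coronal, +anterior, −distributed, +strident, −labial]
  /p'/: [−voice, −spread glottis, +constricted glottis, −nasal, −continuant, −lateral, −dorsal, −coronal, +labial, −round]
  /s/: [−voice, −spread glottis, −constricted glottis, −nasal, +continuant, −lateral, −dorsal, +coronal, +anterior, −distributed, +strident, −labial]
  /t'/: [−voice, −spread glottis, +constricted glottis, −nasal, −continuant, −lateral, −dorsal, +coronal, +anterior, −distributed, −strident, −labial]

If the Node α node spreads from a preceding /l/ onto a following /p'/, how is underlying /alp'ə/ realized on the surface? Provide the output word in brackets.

Terminals under Node α in this geometry: [coronal], [anterior], [distributed], [strident], [labial], [round].
The target acquires /l/'s values for everything under Node α — [+coronal], [+anterior], [−distributed], [−strident], [−labial] — while keeping its own [voice], [spread glottis], [constricted glottis], ….
Among the inventory, only /t'/ has exactly this specification, giving the surface form [alt'ə].

[alt'ə]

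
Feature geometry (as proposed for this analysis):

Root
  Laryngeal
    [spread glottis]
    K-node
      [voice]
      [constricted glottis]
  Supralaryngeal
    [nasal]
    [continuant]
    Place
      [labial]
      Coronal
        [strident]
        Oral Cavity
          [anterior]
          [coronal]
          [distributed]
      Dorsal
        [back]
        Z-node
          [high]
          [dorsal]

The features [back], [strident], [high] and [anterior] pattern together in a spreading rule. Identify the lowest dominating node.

Place

[back] is immediately dominated by Dorsal.
[strident] is immediately dominated by Coronal.
[high] is immediately dominated by Z-node.
[anterior] is immediately dominated by Oral Cavity.
These paths first converge at Place; no daughter of Place dominates all 4 features, so Place is the minimal constituent.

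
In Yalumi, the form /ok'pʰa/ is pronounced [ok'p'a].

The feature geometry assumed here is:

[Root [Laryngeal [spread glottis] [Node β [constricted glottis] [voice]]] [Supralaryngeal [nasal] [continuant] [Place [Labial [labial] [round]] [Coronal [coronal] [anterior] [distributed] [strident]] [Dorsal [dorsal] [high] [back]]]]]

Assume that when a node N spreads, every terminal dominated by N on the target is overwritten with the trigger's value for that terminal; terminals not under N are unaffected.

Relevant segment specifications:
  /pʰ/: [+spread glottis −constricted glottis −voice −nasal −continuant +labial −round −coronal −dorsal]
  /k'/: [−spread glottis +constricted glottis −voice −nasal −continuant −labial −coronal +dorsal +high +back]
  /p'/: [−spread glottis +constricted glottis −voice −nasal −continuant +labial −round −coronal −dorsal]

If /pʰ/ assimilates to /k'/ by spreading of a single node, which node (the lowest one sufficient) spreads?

Laryngeal

/pʰ/ and [p'] differ in [spread glottis], [constricted glottis]; every other specified feature is identical.
Tracing each changed feature up the tree, the paths first meet at Laryngeal; any lower node misses at least one of them.
If Laryngeal spreads, every terminal under it takes /k'/'s value, producing [p'] as observed.
[dorsal], [labial] — on which /k'/ differs from /pʰ/ — are unchanged, so Root cannot have spread; the constituent is no larger than Laryngeal.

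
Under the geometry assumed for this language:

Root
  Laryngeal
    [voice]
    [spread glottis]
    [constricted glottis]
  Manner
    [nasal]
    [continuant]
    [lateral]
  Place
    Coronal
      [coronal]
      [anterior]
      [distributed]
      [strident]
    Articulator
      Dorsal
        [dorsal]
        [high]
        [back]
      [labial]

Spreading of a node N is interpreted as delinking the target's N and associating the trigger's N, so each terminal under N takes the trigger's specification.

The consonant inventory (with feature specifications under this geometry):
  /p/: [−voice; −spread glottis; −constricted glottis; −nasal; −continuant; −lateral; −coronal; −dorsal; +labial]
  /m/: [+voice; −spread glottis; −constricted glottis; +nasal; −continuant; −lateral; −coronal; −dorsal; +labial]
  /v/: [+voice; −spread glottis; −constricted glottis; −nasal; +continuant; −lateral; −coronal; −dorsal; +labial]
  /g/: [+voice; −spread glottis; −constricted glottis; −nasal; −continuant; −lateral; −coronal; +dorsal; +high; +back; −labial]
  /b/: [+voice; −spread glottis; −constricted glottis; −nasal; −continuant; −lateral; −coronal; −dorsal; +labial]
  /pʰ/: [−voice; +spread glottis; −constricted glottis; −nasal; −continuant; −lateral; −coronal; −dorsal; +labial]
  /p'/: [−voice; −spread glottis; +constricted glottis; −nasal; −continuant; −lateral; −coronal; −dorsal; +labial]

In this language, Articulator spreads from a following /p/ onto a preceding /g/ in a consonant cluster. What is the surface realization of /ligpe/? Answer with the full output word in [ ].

[libpe]

The Articulator node dominates the terminals [dorsal], [high], [back], [labial].
Spreading Articulator from /p/ onto /g/ replaces those values with /p/'s: [−dorsal], [+labial]. Features outside Articulator ([voice], [spread glottis], [constricted glottis], …) stay as in /g/.
The resulting bundle matches /b/ in the inventory; substituting it for /g/ gives [libpe].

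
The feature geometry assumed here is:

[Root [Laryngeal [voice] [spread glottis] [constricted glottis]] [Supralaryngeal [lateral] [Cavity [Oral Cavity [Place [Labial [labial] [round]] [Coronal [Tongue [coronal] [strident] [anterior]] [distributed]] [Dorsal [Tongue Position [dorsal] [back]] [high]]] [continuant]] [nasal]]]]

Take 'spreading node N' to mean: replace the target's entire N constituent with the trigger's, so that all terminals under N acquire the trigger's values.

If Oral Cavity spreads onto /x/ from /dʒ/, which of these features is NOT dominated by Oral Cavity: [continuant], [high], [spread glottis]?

The terminals dominated by Oral Cavity are [labial], [round], [coronal], [strident], [anterior], [distributed], [dorsal], [back], [high], [continuant].
Spreading Oral Cavity replaces [high], [continuant] with the trigger's values, since each sits inside the Oral Cavity constituent.
But [spread glottis] is a dependent of Laryngeal, outside Oral Cavity; it is therefore untouched by the spreading.

[spread glottis]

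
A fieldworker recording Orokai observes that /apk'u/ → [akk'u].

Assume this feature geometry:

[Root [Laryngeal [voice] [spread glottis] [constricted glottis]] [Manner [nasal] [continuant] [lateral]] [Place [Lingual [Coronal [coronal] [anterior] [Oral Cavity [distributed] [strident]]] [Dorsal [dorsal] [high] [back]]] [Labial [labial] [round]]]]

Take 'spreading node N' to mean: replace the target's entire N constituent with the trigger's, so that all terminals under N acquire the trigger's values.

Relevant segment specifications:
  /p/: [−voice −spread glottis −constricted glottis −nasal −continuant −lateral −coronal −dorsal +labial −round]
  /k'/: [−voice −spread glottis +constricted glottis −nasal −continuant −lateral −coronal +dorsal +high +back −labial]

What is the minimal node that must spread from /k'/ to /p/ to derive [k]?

Comparing /p/ with its surface form [k], the features that change are [labial], [round], [dorsal], [high], [back].
Tracing each changed feature up the tree, the paths first meet at Place; any lower node misses at least one of them.
Delinking /p/'s Place and associating /k'/'s Place gives precisely the feature bundle of [k].
Since [constricted glottis] is preserved even though /k'/ disagrees there, no node above Place spread.

Place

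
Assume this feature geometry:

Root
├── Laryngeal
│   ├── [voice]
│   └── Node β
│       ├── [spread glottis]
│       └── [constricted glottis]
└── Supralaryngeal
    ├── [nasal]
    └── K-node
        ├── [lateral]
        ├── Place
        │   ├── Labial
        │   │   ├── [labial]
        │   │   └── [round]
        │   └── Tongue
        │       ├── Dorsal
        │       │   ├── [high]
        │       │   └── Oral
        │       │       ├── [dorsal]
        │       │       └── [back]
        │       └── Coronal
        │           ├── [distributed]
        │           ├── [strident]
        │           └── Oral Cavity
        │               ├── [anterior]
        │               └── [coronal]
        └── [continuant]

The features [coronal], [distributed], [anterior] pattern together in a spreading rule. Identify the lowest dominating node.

[coronal] is immediately dominated by Oral Cavity.
[distributed] is immediately dominated by Coronal.
[anterior] is immediately dominated by Oral Cavity.
The lowest node appearing on every path is Coronal; each proper daughter of Coronal fails to dominate at least one of the listed features.

Coronal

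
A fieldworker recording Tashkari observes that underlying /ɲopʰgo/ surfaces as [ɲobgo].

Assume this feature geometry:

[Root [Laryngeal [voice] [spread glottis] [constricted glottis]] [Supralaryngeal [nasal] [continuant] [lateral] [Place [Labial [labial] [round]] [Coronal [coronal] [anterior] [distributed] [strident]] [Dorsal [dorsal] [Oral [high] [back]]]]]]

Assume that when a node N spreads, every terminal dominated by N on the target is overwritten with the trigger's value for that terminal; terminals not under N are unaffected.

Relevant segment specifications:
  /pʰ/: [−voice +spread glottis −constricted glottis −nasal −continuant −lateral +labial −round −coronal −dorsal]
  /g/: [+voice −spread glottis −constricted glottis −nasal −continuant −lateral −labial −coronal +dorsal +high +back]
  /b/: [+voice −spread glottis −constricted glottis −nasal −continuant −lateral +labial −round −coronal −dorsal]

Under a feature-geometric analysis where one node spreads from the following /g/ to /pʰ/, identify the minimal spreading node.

The alternation /pʰ/ → [b] changes [voice], [spread glottis] and nothing else.
Tracing each changed feature up the tree, the paths first meet at Laryngeal; any lower node misses at least one of them.
Delinking /pʰ/'s Laryngeal and associating /g/'s Laryngeal gives precisely the feature bundle of [b].
[dorsal], [labial] — on which /g/ differs from /pʰ/ — are unchanged, so Root cannot have spread; the constituent is no larger than Laryngeal.

Laryngeal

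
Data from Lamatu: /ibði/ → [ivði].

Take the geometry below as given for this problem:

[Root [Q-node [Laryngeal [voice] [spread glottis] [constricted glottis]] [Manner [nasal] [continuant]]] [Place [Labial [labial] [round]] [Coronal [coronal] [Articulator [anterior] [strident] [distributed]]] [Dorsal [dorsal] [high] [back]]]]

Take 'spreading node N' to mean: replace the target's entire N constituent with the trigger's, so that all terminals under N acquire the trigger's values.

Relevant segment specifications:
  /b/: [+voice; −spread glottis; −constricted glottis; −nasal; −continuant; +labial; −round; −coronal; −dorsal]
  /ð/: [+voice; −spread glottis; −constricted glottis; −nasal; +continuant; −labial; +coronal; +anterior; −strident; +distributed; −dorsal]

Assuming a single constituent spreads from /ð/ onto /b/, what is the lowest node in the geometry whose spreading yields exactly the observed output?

[continuant]

The alternation /b/ → [v] changes [continuant] and nothing else.
Only a single terminal changes, and /ð/ supplies the new value, so [continuant] itself is the minimal spreading constituent.
Features on which the two segments disagree outside [continuant], such as [coronal], [labial], are unchanged — nothing dominating them spread, and [continuant] is the minimal sufficient constituent.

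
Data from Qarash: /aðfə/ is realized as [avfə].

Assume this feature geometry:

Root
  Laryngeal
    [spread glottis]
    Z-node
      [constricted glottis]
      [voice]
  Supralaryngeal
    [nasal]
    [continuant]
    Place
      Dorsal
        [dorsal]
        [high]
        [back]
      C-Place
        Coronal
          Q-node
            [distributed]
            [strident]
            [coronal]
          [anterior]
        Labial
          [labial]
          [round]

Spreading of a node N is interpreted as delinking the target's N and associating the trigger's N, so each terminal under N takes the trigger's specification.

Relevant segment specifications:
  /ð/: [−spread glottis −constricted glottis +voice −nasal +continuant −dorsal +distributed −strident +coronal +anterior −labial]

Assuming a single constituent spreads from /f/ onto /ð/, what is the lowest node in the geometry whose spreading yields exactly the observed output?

C-Place

The alternation /ð/ → [v] changes [labial], [round], [coronal], [anterior], [distributed], [strident] and nothing else.
These terminals are all dominated by C-Place, and no proper subconstituent of C-Place covers them all; C-Place is their lowest common ancestor.
If C-Place spreads, every terminal under it takes /f/'s value, producing [v] as observed.
[voice] stays as in /ð/ although /f/ differs there, so no node dominating it spread; among the remaining candidates C-Place is the lowest that derives the output.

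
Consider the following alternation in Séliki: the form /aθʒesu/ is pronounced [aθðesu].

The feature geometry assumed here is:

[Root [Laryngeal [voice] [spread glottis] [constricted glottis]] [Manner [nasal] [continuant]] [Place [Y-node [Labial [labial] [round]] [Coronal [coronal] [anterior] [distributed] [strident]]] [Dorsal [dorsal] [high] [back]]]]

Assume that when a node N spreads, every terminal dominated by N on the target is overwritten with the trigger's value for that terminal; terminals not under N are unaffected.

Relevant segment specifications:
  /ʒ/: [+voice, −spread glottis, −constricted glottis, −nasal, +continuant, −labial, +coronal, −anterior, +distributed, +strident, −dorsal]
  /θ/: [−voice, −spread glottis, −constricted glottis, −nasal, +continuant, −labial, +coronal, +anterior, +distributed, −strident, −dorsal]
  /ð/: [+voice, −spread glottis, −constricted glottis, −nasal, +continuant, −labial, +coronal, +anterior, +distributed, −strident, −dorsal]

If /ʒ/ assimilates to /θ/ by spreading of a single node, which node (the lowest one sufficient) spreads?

Comparing /ʒ/ with its surface form [ð], the features that change are [anterior], [strident].
In this geometry the lowest node dominating all of them is Coronal: every daughter of Coronal dominates only a proper subset, so no lower node suffices.
If Coronal spreads, every terminal under it takes /θ/'s value, producing [ð] as observed.
[voice] stays as in /ʒ/ although /θ/ differs there, so no node dominating it spread; among the remaining candidates Coronal is the lowest that derives the output.

Coronal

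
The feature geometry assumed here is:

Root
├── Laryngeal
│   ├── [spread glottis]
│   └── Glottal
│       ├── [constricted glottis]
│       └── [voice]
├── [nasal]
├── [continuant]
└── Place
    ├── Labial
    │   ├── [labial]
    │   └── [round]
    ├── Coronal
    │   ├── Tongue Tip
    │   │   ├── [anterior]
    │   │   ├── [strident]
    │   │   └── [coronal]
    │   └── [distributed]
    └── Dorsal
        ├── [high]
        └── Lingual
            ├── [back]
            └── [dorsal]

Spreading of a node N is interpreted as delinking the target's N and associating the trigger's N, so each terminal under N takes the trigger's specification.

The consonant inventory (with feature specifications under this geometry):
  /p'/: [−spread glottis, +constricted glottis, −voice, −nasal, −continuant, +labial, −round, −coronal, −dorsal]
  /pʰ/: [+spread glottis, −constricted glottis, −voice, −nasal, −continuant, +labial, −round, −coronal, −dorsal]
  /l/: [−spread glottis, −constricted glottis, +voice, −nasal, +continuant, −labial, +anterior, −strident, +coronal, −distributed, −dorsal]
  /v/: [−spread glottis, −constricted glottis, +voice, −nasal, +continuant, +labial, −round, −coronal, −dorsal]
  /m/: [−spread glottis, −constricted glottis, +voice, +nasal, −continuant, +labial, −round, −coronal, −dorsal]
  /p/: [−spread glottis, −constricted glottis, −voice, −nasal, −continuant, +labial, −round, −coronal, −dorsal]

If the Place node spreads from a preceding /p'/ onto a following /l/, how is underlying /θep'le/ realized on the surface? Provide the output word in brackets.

[θep've]

Terminals under Place in this geometry: [labial], [round], [anterior], [strident], [coronal], [distributed], [high], [back], [dorsal].
The target acquires /p'/'s values for everything under Place — [+labial], [−round], [−coronal], [−dorsal] — while keeping its own [spread glottis], [constricted glottis], [voice], ….
Among the inventory, only /v/ has exactly this specification, giving the surface form [θep've].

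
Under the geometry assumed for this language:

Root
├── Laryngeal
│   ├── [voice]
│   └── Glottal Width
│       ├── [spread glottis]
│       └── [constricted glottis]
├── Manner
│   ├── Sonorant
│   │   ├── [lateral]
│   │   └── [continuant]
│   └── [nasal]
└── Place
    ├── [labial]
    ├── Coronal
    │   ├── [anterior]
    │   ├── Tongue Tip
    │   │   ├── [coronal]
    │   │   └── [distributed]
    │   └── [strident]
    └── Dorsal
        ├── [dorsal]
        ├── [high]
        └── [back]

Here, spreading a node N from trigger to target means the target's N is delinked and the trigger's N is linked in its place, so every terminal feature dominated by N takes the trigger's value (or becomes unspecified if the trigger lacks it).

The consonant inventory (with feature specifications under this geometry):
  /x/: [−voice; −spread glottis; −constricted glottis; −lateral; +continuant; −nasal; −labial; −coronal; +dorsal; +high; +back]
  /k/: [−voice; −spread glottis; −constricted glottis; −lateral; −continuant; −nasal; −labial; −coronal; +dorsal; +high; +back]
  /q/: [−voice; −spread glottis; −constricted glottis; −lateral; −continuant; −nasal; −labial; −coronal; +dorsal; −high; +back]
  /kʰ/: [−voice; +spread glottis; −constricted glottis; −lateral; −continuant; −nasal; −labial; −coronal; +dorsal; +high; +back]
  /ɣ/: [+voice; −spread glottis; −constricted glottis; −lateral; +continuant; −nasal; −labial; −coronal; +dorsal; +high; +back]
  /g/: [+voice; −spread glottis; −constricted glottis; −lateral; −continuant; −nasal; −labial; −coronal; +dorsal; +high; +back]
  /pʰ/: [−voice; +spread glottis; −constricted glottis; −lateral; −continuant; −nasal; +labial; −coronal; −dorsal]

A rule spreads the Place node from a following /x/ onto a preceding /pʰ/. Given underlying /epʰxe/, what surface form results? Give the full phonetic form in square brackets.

[ekʰxe]

Place immediately or transitively dominates [labial], [anterior], [coronal], [distributed], [strident], [dorsal], [high], [back].
The target acquires /x/'s values for everything under Place — [−labial], [−coronal], [+dorsal], [+high], [+back] — while keeping its own [voice], [spread glottis], [constricted glottis], ….
Among the inventory, only /kʰ/ has exactly this specification, giving the surface form [ekʰxe].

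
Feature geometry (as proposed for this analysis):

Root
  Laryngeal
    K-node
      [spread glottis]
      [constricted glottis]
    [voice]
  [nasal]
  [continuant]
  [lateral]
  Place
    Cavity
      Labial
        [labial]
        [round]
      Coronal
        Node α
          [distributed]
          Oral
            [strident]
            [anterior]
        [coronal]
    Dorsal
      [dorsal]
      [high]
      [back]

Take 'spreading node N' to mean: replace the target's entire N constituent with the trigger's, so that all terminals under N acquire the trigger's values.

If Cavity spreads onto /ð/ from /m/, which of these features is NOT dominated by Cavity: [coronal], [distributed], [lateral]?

[lateral]

The terminals dominated by Cavity are [labial], [round], [distributed], [strident], [anterior], [coronal].
[coronal], [distributed] all lie under Cavity, so they are overwritten when Cavity spreads.
[lateral] attaches under Root, not under Cavity, so /ð/ retains its own value for [lateral].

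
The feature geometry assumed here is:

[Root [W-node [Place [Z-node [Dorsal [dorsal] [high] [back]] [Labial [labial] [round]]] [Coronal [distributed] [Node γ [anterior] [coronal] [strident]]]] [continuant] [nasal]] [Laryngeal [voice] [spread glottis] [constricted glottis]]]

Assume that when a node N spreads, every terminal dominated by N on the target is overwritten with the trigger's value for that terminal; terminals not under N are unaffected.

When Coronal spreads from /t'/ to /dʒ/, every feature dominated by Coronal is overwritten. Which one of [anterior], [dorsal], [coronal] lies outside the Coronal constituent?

Coronal dominates exactly [distributed], [anterior], [coronal], [strident].
Of the listed options, [coronal], [anterior] are among these and would be overwritten by spreading Coronal.
But [dorsal] is a dependent of Dorsal, outside Coronal; it is therefore untouched by the spreading.

[dorsal]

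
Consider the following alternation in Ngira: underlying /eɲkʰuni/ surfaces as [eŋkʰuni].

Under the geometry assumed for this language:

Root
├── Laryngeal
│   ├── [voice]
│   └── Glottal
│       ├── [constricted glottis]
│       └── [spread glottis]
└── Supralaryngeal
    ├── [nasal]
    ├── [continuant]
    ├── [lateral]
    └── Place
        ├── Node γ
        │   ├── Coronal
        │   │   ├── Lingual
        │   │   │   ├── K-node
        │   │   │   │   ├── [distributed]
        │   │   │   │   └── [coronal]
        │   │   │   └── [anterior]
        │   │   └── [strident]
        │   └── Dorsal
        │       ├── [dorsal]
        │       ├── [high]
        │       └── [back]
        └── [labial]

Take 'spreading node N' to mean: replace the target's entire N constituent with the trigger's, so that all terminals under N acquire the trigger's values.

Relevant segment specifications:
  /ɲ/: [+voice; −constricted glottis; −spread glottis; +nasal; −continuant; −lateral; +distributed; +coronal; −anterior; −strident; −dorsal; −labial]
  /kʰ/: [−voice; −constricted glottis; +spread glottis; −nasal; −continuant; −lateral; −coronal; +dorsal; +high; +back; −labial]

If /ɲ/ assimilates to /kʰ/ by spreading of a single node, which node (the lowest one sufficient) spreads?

Feature comparison: [coronal], [anterior], [distributed], [strident], [dorsal], [high], [back] differ between /ɲ/ and [ŋ]; the remaining terminals match.
These terminals are all dominated by Node γ, and no proper subconstituent of Node γ covers them all; Node γ is their lowest common ancestor.
Spreading Node γ from /kʰ/ overwrites each of those terminals with /kʰ/'s values, yielding exactly [ŋ].
[spread glottis], [voice] stay as in /ɲ/ although /kʰ/ differs there, so no node dominating them spread; among the remaining candidates Node γ is the lowest that derives the output.

Node γ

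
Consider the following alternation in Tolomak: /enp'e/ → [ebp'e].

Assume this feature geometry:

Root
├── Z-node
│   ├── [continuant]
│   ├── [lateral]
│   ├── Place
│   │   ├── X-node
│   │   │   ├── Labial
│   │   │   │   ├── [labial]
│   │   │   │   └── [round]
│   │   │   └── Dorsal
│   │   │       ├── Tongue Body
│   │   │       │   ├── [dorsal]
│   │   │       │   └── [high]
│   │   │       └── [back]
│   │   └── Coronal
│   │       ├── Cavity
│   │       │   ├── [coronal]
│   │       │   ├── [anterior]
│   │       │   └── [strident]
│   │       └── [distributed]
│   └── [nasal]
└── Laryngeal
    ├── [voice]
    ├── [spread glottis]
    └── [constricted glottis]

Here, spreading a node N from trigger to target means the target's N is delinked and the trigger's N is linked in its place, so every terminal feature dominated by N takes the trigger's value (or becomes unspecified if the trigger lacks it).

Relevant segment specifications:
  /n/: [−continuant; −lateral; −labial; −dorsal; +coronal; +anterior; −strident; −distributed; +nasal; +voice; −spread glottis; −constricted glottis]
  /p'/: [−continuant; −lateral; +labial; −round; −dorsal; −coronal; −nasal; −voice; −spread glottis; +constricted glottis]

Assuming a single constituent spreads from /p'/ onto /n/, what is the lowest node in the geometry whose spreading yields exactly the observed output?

The alternation /n/ → [b] changes [nasal], [labial], [round], [coronal], [anterior], [distributed], [strident] and nothing else.
In this geometry the lowest node dominating all of them is Z-node: every daughter of Z-node dominates only a proper subset, so no lower node suffices.
If Z-node spreads, every terminal under it takes /p'/'s value, producing [b] as observed.
Had Root spread, [constricted glottis], [voice] would have taken /p'/'s values; they stay as in /n/, confirming the spreading constituent is exactly Z-node.

Z-node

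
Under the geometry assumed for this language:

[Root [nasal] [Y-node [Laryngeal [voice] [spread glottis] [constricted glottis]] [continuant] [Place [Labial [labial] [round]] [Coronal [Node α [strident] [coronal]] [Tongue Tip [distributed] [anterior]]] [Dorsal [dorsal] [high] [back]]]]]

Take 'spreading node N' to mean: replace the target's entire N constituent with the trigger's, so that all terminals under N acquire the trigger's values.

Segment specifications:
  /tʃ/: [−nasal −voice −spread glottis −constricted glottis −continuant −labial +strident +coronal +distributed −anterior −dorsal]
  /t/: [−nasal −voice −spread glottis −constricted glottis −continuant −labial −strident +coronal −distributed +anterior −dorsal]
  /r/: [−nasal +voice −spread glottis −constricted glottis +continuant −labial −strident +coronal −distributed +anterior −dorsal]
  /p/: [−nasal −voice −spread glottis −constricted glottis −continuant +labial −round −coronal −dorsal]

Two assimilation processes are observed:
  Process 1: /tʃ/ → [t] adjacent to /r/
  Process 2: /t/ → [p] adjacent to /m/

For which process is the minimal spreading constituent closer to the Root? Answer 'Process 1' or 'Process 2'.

Process 2

Process 1 alters [anterior], [distributed], [strident]; the lowest common ancestor is Coronal (depth 3 from Root).
Process 2: the features that change are [labial], [round], [coronal], [anterior], [distributed], [strident]; the minimal node is Place (depth 2).
Place (depth 2) sits above Coronal (depth 3), making Process 2 the one with the higher spreading node.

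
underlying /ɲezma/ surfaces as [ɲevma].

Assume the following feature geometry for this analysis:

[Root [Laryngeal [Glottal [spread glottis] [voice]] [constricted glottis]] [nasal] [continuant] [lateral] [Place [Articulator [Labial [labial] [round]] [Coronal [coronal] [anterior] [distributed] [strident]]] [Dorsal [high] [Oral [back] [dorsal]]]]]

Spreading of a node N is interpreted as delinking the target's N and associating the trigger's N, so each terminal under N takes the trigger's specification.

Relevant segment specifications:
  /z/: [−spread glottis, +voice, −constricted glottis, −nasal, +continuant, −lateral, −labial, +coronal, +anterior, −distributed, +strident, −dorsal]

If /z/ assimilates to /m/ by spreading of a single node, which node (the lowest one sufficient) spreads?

Articulator

The alternation /z/ → [v] changes [labial], [round], [coronal], [anterior], [distributed], [strident] and nothing else.
These terminals are all dominated by Articulator, and no proper subconstituent of Articulator covers them all; Articulator is their lowest common ancestor.
If Articulator spreads, every terminal under it takes /m/'s value, producing [v] as observed.
Features on which the two segments disagree outside Articulator, such as [continuant], [nasal], are unchanged — nothing dominating them spread, and Articulator is the minimal sufficient constituent.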